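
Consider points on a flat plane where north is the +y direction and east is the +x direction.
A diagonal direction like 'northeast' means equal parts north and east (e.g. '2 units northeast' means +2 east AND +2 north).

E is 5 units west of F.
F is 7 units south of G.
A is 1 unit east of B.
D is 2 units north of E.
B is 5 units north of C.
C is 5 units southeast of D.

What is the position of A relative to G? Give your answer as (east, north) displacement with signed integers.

Answer: A is at (east=1, north=-5) relative to G.

Derivation:
Place G at the origin (east=0, north=0).
  F is 7 units south of G: delta (east=+0, north=-7); F at (east=0, north=-7).
  E is 5 units west of F: delta (east=-5, north=+0); E at (east=-5, north=-7).
  D is 2 units north of E: delta (east=+0, north=+2); D at (east=-5, north=-5).
  C is 5 units southeast of D: delta (east=+5, north=-5); C at (east=0, north=-10).
  B is 5 units north of C: delta (east=+0, north=+5); B at (east=0, north=-5).
  A is 1 unit east of B: delta (east=+1, north=+0); A at (east=1, north=-5).
Therefore A relative to G: (east=1, north=-5).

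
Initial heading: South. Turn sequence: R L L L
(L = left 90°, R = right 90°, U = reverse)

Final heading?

Start: South
  R (right (90° clockwise)) -> West
  L (left (90° counter-clockwise)) -> South
  L (left (90° counter-clockwise)) -> East
  L (left (90° counter-clockwise)) -> North
Final: North

Answer: Final heading: North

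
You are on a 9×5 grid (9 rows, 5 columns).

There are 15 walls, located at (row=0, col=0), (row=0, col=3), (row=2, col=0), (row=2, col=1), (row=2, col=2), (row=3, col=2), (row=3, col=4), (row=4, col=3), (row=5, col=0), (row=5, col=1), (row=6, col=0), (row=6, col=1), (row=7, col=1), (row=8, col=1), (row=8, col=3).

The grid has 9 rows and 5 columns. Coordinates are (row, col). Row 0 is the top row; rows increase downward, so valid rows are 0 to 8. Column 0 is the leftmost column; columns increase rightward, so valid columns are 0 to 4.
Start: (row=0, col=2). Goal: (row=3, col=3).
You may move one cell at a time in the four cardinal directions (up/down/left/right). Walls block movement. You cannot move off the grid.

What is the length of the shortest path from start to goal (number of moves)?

BFS from (row=0, col=2) until reaching (row=3, col=3):
  Distance 0: (row=0, col=2)
  Distance 1: (row=0, col=1), (row=1, col=2)
  Distance 2: (row=1, col=1), (row=1, col=3)
  Distance 3: (row=1, col=0), (row=1, col=4), (row=2, col=3)
  Distance 4: (row=0, col=4), (row=2, col=4), (row=3, col=3)  <- goal reached here
One shortest path (4 moves): (row=0, col=2) -> (row=1, col=2) -> (row=1, col=3) -> (row=2, col=3) -> (row=3, col=3)

Answer: Shortest path length: 4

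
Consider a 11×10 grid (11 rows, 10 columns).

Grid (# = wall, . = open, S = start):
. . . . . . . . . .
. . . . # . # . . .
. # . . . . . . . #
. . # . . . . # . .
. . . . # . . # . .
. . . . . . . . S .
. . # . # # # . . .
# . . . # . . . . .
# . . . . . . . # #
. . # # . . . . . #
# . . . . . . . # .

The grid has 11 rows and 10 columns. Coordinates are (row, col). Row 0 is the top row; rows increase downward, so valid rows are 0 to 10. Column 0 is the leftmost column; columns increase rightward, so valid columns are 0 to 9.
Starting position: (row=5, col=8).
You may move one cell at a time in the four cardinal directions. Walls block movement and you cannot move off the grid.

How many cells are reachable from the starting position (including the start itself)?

Answer: Reachable cells: 87

Derivation:
BFS flood-fill from (row=5, col=8):
  Distance 0: (row=5, col=8)
  Distance 1: (row=4, col=8), (row=5, col=7), (row=5, col=9), (row=6, col=8)
  Distance 2: (row=3, col=8), (row=4, col=9), (row=5, col=6), (row=6, col=7), (row=6, col=9), (row=7, col=8)
  Distance 3: (row=2, col=8), (row=3, col=9), (row=4, col=6), (row=5, col=5), (row=7, col=7), (row=7, col=9)
  Distance 4: (row=1, col=8), (row=2, col=7), (row=3, col=6), (row=4, col=5), (row=5, col=4), (row=7, col=6), (row=8, col=7)
  Distance 5: (row=0, col=8), (row=1, col=7), (row=1, col=9), (row=2, col=6), (row=3, col=5), (row=5, col=3), (row=7, col=5), (row=8, col=6), (row=9, col=7)
  Distance 6: (row=0, col=7), (row=0, col=9), (row=2, col=5), (row=3, col=4), (row=4, col=3), (row=5, col=2), (row=6, col=3), (row=8, col=5), (row=9, col=6), (row=9, col=8), (row=10, col=7)
  Distance 7: (row=0, col=6), (row=1, col=5), (row=2, col=4), (row=3, col=3), (row=4, col=2), (row=5, col=1), (row=7, col=3), (row=8, col=4), (row=9, col=5), (row=10, col=6)
  Distance 8: (row=0, col=5), (row=2, col=3), (row=4, col=1), (row=5, col=0), (row=6, col=1), (row=7, col=2), (row=8, col=3), (row=9, col=4), (row=10, col=5)
  Distance 9: (row=0, col=4), (row=1, col=3), (row=2, col=2), (row=3, col=1), (row=4, col=0), (row=6, col=0), (row=7, col=1), (row=8, col=2), (row=10, col=4)
  Distance 10: (row=0, col=3), (row=1, col=2), (row=3, col=0), (row=8, col=1), (row=10, col=3)
  Distance 11: (row=0, col=2), (row=1, col=1), (row=2, col=0), (row=9, col=1), (row=10, col=2)
  Distance 12: (row=0, col=1), (row=1, col=0), (row=9, col=0), (row=10, col=1)
  Distance 13: (row=0, col=0)
Total reachable: 87 (grid has 88 open cells total)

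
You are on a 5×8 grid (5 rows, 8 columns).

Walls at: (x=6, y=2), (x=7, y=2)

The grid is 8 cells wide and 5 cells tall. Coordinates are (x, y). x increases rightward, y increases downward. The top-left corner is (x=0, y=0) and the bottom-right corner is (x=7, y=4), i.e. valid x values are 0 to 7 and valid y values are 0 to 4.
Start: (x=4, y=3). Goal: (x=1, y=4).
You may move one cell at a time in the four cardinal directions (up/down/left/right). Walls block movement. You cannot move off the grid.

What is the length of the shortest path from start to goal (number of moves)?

BFS from (x=4, y=3) until reaching (x=1, y=4):
  Distance 0: (x=4, y=3)
  Distance 1: (x=4, y=2), (x=3, y=3), (x=5, y=3), (x=4, y=4)
  Distance 2: (x=4, y=1), (x=3, y=2), (x=5, y=2), (x=2, y=3), (x=6, y=3), (x=3, y=4), (x=5, y=4)
  Distance 3: (x=4, y=0), (x=3, y=1), (x=5, y=1), (x=2, y=2), (x=1, y=3), (x=7, y=3), (x=2, y=4), (x=6, y=4)
  Distance 4: (x=3, y=0), (x=5, y=0), (x=2, y=1), (x=6, y=1), (x=1, y=2), (x=0, y=3), (x=1, y=4), (x=7, y=4)  <- goal reached here
One shortest path (4 moves): (x=4, y=3) -> (x=3, y=3) -> (x=2, y=3) -> (x=1, y=3) -> (x=1, y=4)

Answer: Shortest path length: 4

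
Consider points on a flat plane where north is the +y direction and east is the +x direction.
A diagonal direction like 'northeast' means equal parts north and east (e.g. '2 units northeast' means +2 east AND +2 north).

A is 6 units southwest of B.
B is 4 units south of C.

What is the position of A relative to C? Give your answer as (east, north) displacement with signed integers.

Answer: A is at (east=-6, north=-10) relative to C.

Derivation:
Place C at the origin (east=0, north=0).
  B is 4 units south of C: delta (east=+0, north=-4); B at (east=0, north=-4).
  A is 6 units southwest of B: delta (east=-6, north=-6); A at (east=-6, north=-10).
Therefore A relative to C: (east=-6, north=-10).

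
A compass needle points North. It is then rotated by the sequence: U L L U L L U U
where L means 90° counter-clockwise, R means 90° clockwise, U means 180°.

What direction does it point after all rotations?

Start: North
  U (U-turn (180°)) -> South
  L (left (90° counter-clockwise)) -> East
  L (left (90° counter-clockwise)) -> North
  U (U-turn (180°)) -> South
  L (left (90° counter-clockwise)) -> East
  L (left (90° counter-clockwise)) -> North
  U (U-turn (180°)) -> South
  U (U-turn (180°)) -> North
Final: North

Answer: Final heading: North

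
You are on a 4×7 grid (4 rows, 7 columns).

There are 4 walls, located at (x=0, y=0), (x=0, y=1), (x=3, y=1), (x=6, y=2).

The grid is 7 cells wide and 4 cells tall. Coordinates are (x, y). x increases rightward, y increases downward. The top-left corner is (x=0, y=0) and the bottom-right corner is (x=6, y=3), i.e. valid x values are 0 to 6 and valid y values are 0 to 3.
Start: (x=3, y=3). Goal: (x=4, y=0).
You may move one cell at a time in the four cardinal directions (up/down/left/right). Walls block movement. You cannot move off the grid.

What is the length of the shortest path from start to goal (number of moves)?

Answer: Shortest path length: 4

Derivation:
BFS from (x=3, y=3) until reaching (x=4, y=0):
  Distance 0: (x=3, y=3)
  Distance 1: (x=3, y=2), (x=2, y=3), (x=4, y=3)
  Distance 2: (x=2, y=2), (x=4, y=2), (x=1, y=3), (x=5, y=3)
  Distance 3: (x=2, y=1), (x=4, y=1), (x=1, y=2), (x=5, y=2), (x=0, y=3), (x=6, y=3)
  Distance 4: (x=2, y=0), (x=4, y=0), (x=1, y=1), (x=5, y=1), (x=0, y=2)  <- goal reached here
One shortest path (4 moves): (x=3, y=3) -> (x=4, y=3) -> (x=4, y=2) -> (x=4, y=1) -> (x=4, y=0)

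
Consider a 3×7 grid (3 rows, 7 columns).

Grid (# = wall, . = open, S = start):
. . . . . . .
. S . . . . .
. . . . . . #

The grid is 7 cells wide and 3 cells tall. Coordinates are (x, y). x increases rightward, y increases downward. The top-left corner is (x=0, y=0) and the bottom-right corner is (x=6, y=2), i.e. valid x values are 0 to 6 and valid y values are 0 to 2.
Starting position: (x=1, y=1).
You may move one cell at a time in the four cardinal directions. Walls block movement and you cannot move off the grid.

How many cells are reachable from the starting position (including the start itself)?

BFS flood-fill from (x=1, y=1):
  Distance 0: (x=1, y=1)
  Distance 1: (x=1, y=0), (x=0, y=1), (x=2, y=1), (x=1, y=2)
  Distance 2: (x=0, y=0), (x=2, y=0), (x=3, y=1), (x=0, y=2), (x=2, y=2)
  Distance 3: (x=3, y=0), (x=4, y=1), (x=3, y=2)
  Distance 4: (x=4, y=0), (x=5, y=1), (x=4, y=2)
  Distance 5: (x=5, y=0), (x=6, y=1), (x=5, y=2)
  Distance 6: (x=6, y=0)
Total reachable: 20 (grid has 20 open cells total)

Answer: Reachable cells: 20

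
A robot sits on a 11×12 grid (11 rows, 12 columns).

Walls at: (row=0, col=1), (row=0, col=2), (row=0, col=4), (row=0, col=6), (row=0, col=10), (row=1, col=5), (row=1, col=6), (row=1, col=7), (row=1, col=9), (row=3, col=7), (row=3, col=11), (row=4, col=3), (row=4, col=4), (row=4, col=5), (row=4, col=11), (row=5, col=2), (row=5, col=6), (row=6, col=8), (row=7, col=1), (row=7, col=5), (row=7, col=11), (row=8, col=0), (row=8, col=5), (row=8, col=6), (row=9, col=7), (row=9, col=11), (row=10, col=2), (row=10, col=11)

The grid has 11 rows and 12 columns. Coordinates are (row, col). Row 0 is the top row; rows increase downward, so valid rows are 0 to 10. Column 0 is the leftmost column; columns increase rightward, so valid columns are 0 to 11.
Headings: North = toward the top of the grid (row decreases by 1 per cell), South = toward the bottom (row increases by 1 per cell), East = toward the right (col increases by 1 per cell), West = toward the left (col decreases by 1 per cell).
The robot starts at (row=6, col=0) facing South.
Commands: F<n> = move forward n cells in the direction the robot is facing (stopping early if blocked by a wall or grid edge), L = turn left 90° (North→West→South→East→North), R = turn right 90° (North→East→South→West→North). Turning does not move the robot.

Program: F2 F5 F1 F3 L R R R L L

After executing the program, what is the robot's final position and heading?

Answer: Final position: (row=7, col=0), facing South

Derivation:
Start: (row=6, col=0), facing South
  F2: move forward 1/2 (blocked), now at (row=7, col=0)
  F5: move forward 0/5 (blocked), now at (row=7, col=0)
  F1: move forward 0/1 (blocked), now at (row=7, col=0)
  F3: move forward 0/3 (blocked), now at (row=7, col=0)
  L: turn left, now facing East
  R: turn right, now facing South
  R: turn right, now facing West
  R: turn right, now facing North
  L: turn left, now facing West
  L: turn left, now facing South
Final: (row=7, col=0), facing South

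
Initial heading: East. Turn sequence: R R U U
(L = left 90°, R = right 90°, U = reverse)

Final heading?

Answer: Final heading: West

Derivation:
Start: East
  R (right (90° clockwise)) -> South
  R (right (90° clockwise)) -> West
  U (U-turn (180°)) -> East
  U (U-turn (180°)) -> West
Final: West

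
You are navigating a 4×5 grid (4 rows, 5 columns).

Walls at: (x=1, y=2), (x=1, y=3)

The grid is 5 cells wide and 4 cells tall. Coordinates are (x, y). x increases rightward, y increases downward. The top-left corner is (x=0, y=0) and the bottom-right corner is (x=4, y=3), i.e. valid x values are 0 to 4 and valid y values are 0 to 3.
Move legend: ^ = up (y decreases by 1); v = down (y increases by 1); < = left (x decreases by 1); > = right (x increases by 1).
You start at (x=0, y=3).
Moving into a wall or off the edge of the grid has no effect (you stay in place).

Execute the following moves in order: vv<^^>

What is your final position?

Start: (x=0, y=3)
  v (down): blocked, stay at (x=0, y=3)
  v (down): blocked, stay at (x=0, y=3)
  < (left): blocked, stay at (x=0, y=3)
  ^ (up): (x=0, y=3) -> (x=0, y=2)
  ^ (up): (x=0, y=2) -> (x=0, y=1)
  > (right): (x=0, y=1) -> (x=1, y=1)
Final: (x=1, y=1)

Answer: Final position: (x=1, y=1)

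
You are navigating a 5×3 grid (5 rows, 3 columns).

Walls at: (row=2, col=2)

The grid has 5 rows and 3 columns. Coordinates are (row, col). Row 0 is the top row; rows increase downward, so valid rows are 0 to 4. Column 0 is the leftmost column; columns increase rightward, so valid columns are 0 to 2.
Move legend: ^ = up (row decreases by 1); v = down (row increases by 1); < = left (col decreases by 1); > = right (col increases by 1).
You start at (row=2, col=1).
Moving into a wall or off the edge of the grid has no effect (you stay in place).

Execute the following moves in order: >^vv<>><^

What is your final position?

Answer: Final position: (row=2, col=1)

Derivation:
Start: (row=2, col=1)
  > (right): blocked, stay at (row=2, col=1)
  ^ (up): (row=2, col=1) -> (row=1, col=1)
  v (down): (row=1, col=1) -> (row=2, col=1)
  v (down): (row=2, col=1) -> (row=3, col=1)
  < (left): (row=3, col=1) -> (row=3, col=0)
  > (right): (row=3, col=0) -> (row=3, col=1)
  > (right): (row=3, col=1) -> (row=3, col=2)
  < (left): (row=3, col=2) -> (row=3, col=1)
  ^ (up): (row=3, col=1) -> (row=2, col=1)
Final: (row=2, col=1)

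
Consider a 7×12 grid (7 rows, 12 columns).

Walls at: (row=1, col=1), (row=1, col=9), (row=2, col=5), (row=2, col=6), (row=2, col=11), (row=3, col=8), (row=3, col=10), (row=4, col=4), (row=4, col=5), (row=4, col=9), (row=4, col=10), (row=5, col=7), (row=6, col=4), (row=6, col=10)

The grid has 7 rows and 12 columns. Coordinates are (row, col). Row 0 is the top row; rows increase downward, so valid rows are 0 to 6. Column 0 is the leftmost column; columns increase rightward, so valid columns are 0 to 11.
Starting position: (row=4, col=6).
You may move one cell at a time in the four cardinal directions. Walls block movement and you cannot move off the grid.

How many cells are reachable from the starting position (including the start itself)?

Answer: Reachable cells: 70

Derivation:
BFS flood-fill from (row=4, col=6):
  Distance 0: (row=4, col=6)
  Distance 1: (row=3, col=6), (row=4, col=7), (row=5, col=6)
  Distance 2: (row=3, col=5), (row=3, col=7), (row=4, col=8), (row=5, col=5), (row=6, col=6)
  Distance 3: (row=2, col=7), (row=3, col=4), (row=5, col=4), (row=5, col=8), (row=6, col=5), (row=6, col=7)
  Distance 4: (row=1, col=7), (row=2, col=4), (row=2, col=8), (row=3, col=3), (row=5, col=3), (row=5, col=9), (row=6, col=8)
  Distance 5: (row=0, col=7), (row=1, col=4), (row=1, col=6), (row=1, col=8), (row=2, col=3), (row=2, col=9), (row=3, col=2), (row=4, col=3), (row=5, col=2), (row=5, col=10), (row=6, col=3), (row=6, col=9)
  Distance 6: (row=0, col=4), (row=0, col=6), (row=0, col=8), (row=1, col=3), (row=1, col=5), (row=2, col=2), (row=2, col=10), (row=3, col=1), (row=3, col=9), (row=4, col=2), (row=5, col=1), (row=5, col=11), (row=6, col=2)
  Distance 7: (row=0, col=3), (row=0, col=5), (row=0, col=9), (row=1, col=2), (row=1, col=10), (row=2, col=1), (row=3, col=0), (row=4, col=1), (row=4, col=11), (row=5, col=0), (row=6, col=1), (row=6, col=11)
  Distance 8: (row=0, col=2), (row=0, col=10), (row=1, col=11), (row=2, col=0), (row=3, col=11), (row=4, col=0), (row=6, col=0)
  Distance 9: (row=0, col=1), (row=0, col=11), (row=1, col=0)
  Distance 10: (row=0, col=0)
Total reachable: 70 (grid has 70 open cells total)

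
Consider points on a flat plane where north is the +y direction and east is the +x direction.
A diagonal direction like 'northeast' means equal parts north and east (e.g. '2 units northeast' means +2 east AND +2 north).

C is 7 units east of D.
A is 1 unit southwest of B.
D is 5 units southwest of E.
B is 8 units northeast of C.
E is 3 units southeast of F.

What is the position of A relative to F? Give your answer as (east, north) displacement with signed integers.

Answer: A is at (east=12, north=-1) relative to F.

Derivation:
Place F at the origin (east=0, north=0).
  E is 3 units southeast of F: delta (east=+3, north=-3); E at (east=3, north=-3).
  D is 5 units southwest of E: delta (east=-5, north=-5); D at (east=-2, north=-8).
  C is 7 units east of D: delta (east=+7, north=+0); C at (east=5, north=-8).
  B is 8 units northeast of C: delta (east=+8, north=+8); B at (east=13, north=0).
  A is 1 unit southwest of B: delta (east=-1, north=-1); A at (east=12, north=-1).
Therefore A relative to F: (east=12, north=-1).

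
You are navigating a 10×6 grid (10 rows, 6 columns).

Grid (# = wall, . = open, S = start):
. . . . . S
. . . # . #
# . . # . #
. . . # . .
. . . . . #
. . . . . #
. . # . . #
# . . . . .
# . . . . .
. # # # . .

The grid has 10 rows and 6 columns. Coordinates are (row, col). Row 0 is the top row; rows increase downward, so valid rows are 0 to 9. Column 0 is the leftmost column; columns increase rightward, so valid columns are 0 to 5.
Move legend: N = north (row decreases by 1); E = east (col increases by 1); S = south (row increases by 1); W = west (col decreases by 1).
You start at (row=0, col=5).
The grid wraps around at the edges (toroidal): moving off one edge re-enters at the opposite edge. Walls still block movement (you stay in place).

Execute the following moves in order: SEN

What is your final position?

Answer: Final position: (row=9, col=0)

Derivation:
Start: (row=0, col=5)
  S (south): blocked, stay at (row=0, col=5)
  E (east): (row=0, col=5) -> (row=0, col=0)
  N (north): (row=0, col=0) -> (row=9, col=0)
Final: (row=9, col=0)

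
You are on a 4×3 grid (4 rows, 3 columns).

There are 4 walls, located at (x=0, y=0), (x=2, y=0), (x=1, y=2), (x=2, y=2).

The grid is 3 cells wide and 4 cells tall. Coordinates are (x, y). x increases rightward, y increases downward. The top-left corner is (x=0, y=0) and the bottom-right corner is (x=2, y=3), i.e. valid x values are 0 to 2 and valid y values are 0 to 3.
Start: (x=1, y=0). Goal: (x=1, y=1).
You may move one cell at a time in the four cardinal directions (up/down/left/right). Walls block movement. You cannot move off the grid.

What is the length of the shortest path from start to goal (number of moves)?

BFS from (x=1, y=0) until reaching (x=1, y=1):
  Distance 0: (x=1, y=0)
  Distance 1: (x=1, y=1)  <- goal reached here
One shortest path (1 moves): (x=1, y=0) -> (x=1, y=1)

Answer: Shortest path length: 1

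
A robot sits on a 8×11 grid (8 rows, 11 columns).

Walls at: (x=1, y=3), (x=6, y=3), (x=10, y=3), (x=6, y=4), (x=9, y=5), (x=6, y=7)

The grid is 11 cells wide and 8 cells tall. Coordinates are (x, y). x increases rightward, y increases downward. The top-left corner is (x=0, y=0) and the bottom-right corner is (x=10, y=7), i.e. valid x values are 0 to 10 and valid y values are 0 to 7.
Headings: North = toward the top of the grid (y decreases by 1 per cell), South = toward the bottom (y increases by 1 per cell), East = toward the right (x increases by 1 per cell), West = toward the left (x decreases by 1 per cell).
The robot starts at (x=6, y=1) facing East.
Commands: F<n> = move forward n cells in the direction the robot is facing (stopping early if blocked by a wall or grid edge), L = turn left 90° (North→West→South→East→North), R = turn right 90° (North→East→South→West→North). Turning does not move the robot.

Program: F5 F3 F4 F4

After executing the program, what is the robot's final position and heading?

Answer: Final position: (x=10, y=1), facing East

Derivation:
Start: (x=6, y=1), facing East
  F5: move forward 4/5 (blocked), now at (x=10, y=1)
  F3: move forward 0/3 (blocked), now at (x=10, y=1)
  F4: move forward 0/4 (blocked), now at (x=10, y=1)
  F4: move forward 0/4 (blocked), now at (x=10, y=1)
Final: (x=10, y=1), facing East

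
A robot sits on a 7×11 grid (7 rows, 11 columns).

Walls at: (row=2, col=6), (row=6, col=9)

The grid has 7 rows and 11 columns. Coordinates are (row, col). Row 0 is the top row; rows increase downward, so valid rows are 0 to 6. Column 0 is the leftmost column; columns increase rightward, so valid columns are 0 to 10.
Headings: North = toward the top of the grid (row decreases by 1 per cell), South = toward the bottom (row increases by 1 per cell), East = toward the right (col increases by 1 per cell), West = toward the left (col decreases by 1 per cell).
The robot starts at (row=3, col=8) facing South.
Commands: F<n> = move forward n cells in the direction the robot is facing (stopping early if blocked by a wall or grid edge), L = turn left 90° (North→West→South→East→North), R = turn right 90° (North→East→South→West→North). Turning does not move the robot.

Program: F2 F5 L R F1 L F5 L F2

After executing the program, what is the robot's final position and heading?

Answer: Final position: (row=4, col=8), facing North

Derivation:
Start: (row=3, col=8), facing South
  F2: move forward 2, now at (row=5, col=8)
  F5: move forward 1/5 (blocked), now at (row=6, col=8)
  L: turn left, now facing East
  R: turn right, now facing South
  F1: move forward 0/1 (blocked), now at (row=6, col=8)
  L: turn left, now facing East
  F5: move forward 0/5 (blocked), now at (row=6, col=8)
  L: turn left, now facing North
  F2: move forward 2, now at (row=4, col=8)
Final: (row=4, col=8), facing North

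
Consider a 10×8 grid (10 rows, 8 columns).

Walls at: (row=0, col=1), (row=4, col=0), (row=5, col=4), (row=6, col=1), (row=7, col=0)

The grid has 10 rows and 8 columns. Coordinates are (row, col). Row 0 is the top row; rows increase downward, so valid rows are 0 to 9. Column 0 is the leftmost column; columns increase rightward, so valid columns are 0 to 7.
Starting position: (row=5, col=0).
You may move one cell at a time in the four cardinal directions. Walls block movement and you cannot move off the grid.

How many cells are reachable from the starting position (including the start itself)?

Answer: Reachable cells: 75

Derivation:
BFS flood-fill from (row=5, col=0):
  Distance 0: (row=5, col=0)
  Distance 1: (row=5, col=1), (row=6, col=0)
  Distance 2: (row=4, col=1), (row=5, col=2)
  Distance 3: (row=3, col=1), (row=4, col=2), (row=5, col=3), (row=6, col=2)
  Distance 4: (row=2, col=1), (row=3, col=0), (row=3, col=2), (row=4, col=3), (row=6, col=3), (row=7, col=2)
  Distance 5: (row=1, col=1), (row=2, col=0), (row=2, col=2), (row=3, col=3), (row=4, col=4), (row=6, col=4), (row=7, col=1), (row=7, col=3), (row=8, col=2)
  Distance 6: (row=1, col=0), (row=1, col=2), (row=2, col=3), (row=3, col=4), (row=4, col=5), (row=6, col=5), (row=7, col=4), (row=8, col=1), (row=8, col=3), (row=9, col=2)
  Distance 7: (row=0, col=0), (row=0, col=2), (row=1, col=3), (row=2, col=4), (row=3, col=5), (row=4, col=6), (row=5, col=5), (row=6, col=6), (row=7, col=5), (row=8, col=0), (row=8, col=4), (row=9, col=1), (row=9, col=3)
  Distance 8: (row=0, col=3), (row=1, col=4), (row=2, col=5), (row=3, col=6), (row=4, col=7), (row=5, col=6), (row=6, col=7), (row=7, col=6), (row=8, col=5), (row=9, col=0), (row=9, col=4)
  Distance 9: (row=0, col=4), (row=1, col=5), (row=2, col=6), (row=3, col=7), (row=5, col=7), (row=7, col=7), (row=8, col=6), (row=9, col=5)
  Distance 10: (row=0, col=5), (row=1, col=6), (row=2, col=7), (row=8, col=7), (row=9, col=6)
  Distance 11: (row=0, col=6), (row=1, col=7), (row=9, col=7)
  Distance 12: (row=0, col=7)
Total reachable: 75 (grid has 75 open cells total)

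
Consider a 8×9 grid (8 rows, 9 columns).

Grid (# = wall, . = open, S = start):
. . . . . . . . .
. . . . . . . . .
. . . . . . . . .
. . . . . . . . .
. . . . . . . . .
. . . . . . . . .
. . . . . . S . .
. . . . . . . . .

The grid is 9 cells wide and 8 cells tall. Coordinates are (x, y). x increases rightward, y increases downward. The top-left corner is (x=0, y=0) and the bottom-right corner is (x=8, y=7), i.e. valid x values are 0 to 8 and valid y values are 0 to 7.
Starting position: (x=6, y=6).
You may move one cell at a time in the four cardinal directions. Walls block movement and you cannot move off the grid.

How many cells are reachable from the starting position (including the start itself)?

Answer: Reachable cells: 72

Derivation:
BFS flood-fill from (x=6, y=6):
  Distance 0: (x=6, y=6)
  Distance 1: (x=6, y=5), (x=5, y=6), (x=7, y=6), (x=6, y=7)
  Distance 2: (x=6, y=4), (x=5, y=5), (x=7, y=5), (x=4, y=6), (x=8, y=6), (x=5, y=7), (x=7, y=7)
  Distance 3: (x=6, y=3), (x=5, y=4), (x=7, y=4), (x=4, y=5), (x=8, y=5), (x=3, y=6), (x=4, y=7), (x=8, y=7)
  Distance 4: (x=6, y=2), (x=5, y=3), (x=7, y=3), (x=4, y=4), (x=8, y=4), (x=3, y=5), (x=2, y=6), (x=3, y=7)
  Distance 5: (x=6, y=1), (x=5, y=2), (x=7, y=2), (x=4, y=3), (x=8, y=3), (x=3, y=4), (x=2, y=5), (x=1, y=6), (x=2, y=7)
  Distance 6: (x=6, y=0), (x=5, y=1), (x=7, y=1), (x=4, y=2), (x=8, y=2), (x=3, y=3), (x=2, y=4), (x=1, y=5), (x=0, y=6), (x=1, y=7)
  Distance 7: (x=5, y=0), (x=7, y=0), (x=4, y=1), (x=8, y=1), (x=3, y=2), (x=2, y=3), (x=1, y=4), (x=0, y=5), (x=0, y=7)
  Distance 8: (x=4, y=0), (x=8, y=0), (x=3, y=1), (x=2, y=2), (x=1, y=3), (x=0, y=4)
  Distance 9: (x=3, y=0), (x=2, y=1), (x=1, y=2), (x=0, y=3)
  Distance 10: (x=2, y=0), (x=1, y=1), (x=0, y=2)
  Distance 11: (x=1, y=0), (x=0, y=1)
  Distance 12: (x=0, y=0)
Total reachable: 72 (grid has 72 open cells total)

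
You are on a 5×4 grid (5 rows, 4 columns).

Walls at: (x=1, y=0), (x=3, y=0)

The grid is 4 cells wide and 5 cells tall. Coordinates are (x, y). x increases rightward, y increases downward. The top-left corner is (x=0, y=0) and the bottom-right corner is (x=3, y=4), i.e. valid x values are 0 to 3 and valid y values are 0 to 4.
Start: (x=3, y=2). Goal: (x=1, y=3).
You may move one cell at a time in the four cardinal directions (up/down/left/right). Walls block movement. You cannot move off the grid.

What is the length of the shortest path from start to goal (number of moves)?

BFS from (x=3, y=2) until reaching (x=1, y=3):
  Distance 0: (x=3, y=2)
  Distance 1: (x=3, y=1), (x=2, y=2), (x=3, y=3)
  Distance 2: (x=2, y=1), (x=1, y=2), (x=2, y=3), (x=3, y=4)
  Distance 3: (x=2, y=0), (x=1, y=1), (x=0, y=2), (x=1, y=3), (x=2, y=4)  <- goal reached here
One shortest path (3 moves): (x=3, y=2) -> (x=2, y=2) -> (x=1, y=2) -> (x=1, y=3)

Answer: Shortest path length: 3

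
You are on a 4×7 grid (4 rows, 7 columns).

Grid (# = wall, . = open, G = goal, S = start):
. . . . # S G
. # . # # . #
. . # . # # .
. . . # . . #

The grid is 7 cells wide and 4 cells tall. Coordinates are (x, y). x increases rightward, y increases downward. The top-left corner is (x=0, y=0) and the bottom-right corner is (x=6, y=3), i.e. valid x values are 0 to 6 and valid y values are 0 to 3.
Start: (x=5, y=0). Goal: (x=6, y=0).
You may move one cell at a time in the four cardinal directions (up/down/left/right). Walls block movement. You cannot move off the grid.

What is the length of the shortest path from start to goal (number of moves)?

BFS from (x=5, y=0) until reaching (x=6, y=0):
  Distance 0: (x=5, y=0)
  Distance 1: (x=6, y=0), (x=5, y=1)  <- goal reached here
One shortest path (1 moves): (x=5, y=0) -> (x=6, y=0)

Answer: Shortest path length: 1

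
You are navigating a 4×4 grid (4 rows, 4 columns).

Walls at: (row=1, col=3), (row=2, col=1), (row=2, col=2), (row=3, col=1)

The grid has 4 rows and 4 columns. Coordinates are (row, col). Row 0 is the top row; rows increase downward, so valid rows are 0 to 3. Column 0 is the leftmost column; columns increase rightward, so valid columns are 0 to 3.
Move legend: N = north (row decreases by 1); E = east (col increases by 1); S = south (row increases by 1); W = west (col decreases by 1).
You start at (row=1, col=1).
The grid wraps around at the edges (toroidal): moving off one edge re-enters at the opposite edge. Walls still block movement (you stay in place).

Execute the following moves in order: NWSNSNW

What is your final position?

Start: (row=1, col=1)
  N (north): (row=1, col=1) -> (row=0, col=1)
  W (west): (row=0, col=1) -> (row=0, col=0)
  S (south): (row=0, col=0) -> (row=1, col=0)
  N (north): (row=1, col=0) -> (row=0, col=0)
  S (south): (row=0, col=0) -> (row=1, col=0)
  N (north): (row=1, col=0) -> (row=0, col=0)
  W (west): (row=0, col=0) -> (row=0, col=3)
Final: (row=0, col=3)

Answer: Final position: (row=0, col=3)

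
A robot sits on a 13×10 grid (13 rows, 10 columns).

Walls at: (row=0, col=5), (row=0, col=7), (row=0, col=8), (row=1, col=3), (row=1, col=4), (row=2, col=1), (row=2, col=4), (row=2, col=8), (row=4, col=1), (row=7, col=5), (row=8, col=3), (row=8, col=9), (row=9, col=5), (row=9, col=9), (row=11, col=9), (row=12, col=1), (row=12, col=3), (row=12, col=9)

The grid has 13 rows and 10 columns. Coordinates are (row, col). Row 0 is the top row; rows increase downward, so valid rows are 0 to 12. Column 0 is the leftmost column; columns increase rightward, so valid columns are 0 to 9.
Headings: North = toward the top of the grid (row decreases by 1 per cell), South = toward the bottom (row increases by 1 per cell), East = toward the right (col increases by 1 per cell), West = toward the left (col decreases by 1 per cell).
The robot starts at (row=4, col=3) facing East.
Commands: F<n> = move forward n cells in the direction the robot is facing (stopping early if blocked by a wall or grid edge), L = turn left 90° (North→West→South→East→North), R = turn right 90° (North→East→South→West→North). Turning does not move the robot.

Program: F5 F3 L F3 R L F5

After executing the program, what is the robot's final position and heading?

Start: (row=4, col=3), facing East
  F5: move forward 5, now at (row=4, col=8)
  F3: move forward 1/3 (blocked), now at (row=4, col=9)
  L: turn left, now facing North
  F3: move forward 3, now at (row=1, col=9)
  R: turn right, now facing East
  L: turn left, now facing North
  F5: move forward 1/5 (blocked), now at (row=0, col=9)
Final: (row=0, col=9), facing North

Answer: Final position: (row=0, col=9), facing North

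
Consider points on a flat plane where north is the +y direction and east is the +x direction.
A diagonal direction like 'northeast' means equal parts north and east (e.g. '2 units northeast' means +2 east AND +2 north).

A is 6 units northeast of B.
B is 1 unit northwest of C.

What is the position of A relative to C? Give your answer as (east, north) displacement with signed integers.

Answer: A is at (east=5, north=7) relative to C.

Derivation:
Place C at the origin (east=0, north=0).
  B is 1 unit northwest of C: delta (east=-1, north=+1); B at (east=-1, north=1).
  A is 6 units northeast of B: delta (east=+6, north=+6); A at (east=5, north=7).
Therefore A relative to C: (east=5, north=7).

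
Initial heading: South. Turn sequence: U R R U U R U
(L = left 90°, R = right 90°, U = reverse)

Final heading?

Start: South
  U (U-turn (180°)) -> North
  R (right (90° clockwise)) -> East
  R (right (90° clockwise)) -> South
  U (U-turn (180°)) -> North
  U (U-turn (180°)) -> South
  R (right (90° clockwise)) -> West
  U (U-turn (180°)) -> East
Final: East

Answer: Final heading: East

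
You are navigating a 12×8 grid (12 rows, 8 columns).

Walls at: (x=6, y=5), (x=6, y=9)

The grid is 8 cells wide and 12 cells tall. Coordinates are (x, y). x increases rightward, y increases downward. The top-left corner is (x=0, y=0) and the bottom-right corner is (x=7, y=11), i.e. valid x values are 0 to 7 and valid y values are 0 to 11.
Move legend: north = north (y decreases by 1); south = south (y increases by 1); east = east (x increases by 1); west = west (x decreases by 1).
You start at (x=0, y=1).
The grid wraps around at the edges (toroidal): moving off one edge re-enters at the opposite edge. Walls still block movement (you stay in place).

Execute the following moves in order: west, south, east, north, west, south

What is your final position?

Answer: Final position: (x=7, y=2)

Derivation:
Start: (x=0, y=1)
  west (west): (x=0, y=1) -> (x=7, y=1)
  south (south): (x=7, y=1) -> (x=7, y=2)
  east (east): (x=7, y=2) -> (x=0, y=2)
  north (north): (x=0, y=2) -> (x=0, y=1)
  west (west): (x=0, y=1) -> (x=7, y=1)
  south (south): (x=7, y=1) -> (x=7, y=2)
Final: (x=7, y=2)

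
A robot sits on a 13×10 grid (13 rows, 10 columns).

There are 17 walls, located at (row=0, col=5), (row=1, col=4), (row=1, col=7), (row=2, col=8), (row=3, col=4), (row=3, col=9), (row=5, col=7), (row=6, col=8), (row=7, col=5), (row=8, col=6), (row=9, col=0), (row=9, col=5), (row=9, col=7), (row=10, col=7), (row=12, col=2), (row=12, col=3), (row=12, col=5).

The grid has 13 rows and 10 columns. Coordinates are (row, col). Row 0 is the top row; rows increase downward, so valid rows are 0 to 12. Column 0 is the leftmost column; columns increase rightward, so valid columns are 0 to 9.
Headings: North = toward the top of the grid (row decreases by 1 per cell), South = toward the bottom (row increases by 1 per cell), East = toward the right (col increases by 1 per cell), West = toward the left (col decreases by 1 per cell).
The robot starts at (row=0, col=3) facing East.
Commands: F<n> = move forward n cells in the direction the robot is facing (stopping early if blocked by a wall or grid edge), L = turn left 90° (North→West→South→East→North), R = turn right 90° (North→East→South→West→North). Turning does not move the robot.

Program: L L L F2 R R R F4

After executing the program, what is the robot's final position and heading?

Start: (row=0, col=3), facing East
  L: turn left, now facing North
  L: turn left, now facing West
  L: turn left, now facing South
  F2: move forward 2, now at (row=2, col=3)
  R: turn right, now facing West
  R: turn right, now facing North
  R: turn right, now facing East
  F4: move forward 4, now at (row=2, col=7)
Final: (row=2, col=7), facing East

Answer: Final position: (row=2, col=7), facing East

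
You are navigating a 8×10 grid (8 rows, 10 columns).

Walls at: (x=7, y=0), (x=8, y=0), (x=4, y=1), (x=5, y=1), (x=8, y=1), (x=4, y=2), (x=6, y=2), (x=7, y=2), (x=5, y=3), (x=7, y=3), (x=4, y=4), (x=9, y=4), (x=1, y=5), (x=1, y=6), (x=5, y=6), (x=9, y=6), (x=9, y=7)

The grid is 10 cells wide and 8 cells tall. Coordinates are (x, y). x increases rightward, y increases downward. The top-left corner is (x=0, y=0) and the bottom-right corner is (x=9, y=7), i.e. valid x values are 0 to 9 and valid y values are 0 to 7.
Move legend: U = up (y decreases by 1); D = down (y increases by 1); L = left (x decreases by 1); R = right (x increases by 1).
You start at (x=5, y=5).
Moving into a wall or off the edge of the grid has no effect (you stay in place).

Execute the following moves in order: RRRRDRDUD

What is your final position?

Answer: Final position: (x=9, y=5)

Derivation:
Start: (x=5, y=5)
  R (right): (x=5, y=5) -> (x=6, y=5)
  R (right): (x=6, y=5) -> (x=7, y=5)
  R (right): (x=7, y=5) -> (x=8, y=5)
  R (right): (x=8, y=5) -> (x=9, y=5)
  D (down): blocked, stay at (x=9, y=5)
  R (right): blocked, stay at (x=9, y=5)
  D (down): blocked, stay at (x=9, y=5)
  U (up): blocked, stay at (x=9, y=5)
  D (down): blocked, stay at (x=9, y=5)
Final: (x=9, y=5)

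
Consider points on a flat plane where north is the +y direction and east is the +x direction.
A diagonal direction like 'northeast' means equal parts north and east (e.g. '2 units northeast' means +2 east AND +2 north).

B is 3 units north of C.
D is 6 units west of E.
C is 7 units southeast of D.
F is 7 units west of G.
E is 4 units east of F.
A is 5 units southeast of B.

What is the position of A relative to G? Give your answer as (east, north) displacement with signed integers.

Answer: A is at (east=3, north=-9) relative to G.

Derivation:
Place G at the origin (east=0, north=0).
  F is 7 units west of G: delta (east=-7, north=+0); F at (east=-7, north=0).
  E is 4 units east of F: delta (east=+4, north=+0); E at (east=-3, north=0).
  D is 6 units west of E: delta (east=-6, north=+0); D at (east=-9, north=0).
  C is 7 units southeast of D: delta (east=+7, north=-7); C at (east=-2, north=-7).
  B is 3 units north of C: delta (east=+0, north=+3); B at (east=-2, north=-4).
  A is 5 units southeast of B: delta (east=+5, north=-5); A at (east=3, north=-9).
Therefore A relative to G: (east=3, north=-9).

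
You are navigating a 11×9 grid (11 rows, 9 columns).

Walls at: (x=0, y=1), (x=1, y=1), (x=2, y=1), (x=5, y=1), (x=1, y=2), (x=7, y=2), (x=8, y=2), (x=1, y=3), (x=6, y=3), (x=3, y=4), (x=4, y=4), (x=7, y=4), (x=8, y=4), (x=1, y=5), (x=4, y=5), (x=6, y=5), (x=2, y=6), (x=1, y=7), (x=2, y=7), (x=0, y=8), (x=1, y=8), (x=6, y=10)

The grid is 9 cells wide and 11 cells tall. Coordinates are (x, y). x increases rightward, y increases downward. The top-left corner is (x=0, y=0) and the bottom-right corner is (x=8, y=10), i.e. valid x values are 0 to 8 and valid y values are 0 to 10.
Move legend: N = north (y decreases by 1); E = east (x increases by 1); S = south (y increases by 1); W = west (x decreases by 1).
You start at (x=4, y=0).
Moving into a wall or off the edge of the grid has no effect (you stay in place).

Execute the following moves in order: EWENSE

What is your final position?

Start: (x=4, y=0)
  E (east): (x=4, y=0) -> (x=5, y=0)
  W (west): (x=5, y=0) -> (x=4, y=0)
  E (east): (x=4, y=0) -> (x=5, y=0)
  N (north): blocked, stay at (x=5, y=0)
  S (south): blocked, stay at (x=5, y=0)
  E (east): (x=5, y=0) -> (x=6, y=0)
Final: (x=6, y=0)

Answer: Final position: (x=6, y=0)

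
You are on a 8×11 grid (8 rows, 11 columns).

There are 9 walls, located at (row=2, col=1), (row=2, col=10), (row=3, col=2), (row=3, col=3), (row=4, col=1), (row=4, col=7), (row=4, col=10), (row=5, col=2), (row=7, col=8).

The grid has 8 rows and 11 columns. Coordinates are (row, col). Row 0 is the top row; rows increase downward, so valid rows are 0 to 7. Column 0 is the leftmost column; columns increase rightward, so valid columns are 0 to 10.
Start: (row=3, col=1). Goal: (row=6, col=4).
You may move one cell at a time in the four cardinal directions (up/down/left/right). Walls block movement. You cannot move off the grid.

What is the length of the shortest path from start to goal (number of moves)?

BFS from (row=3, col=1) until reaching (row=6, col=4):
  Distance 0: (row=3, col=1)
  Distance 1: (row=3, col=0)
  Distance 2: (row=2, col=0), (row=4, col=0)
  Distance 3: (row=1, col=0), (row=5, col=0)
  Distance 4: (row=0, col=0), (row=1, col=1), (row=5, col=1), (row=6, col=0)
  Distance 5: (row=0, col=1), (row=1, col=2), (row=6, col=1), (row=7, col=0)
  Distance 6: (row=0, col=2), (row=1, col=3), (row=2, col=2), (row=6, col=2), (row=7, col=1)
  Distance 7: (row=0, col=3), (row=1, col=4), (row=2, col=3), (row=6, col=3), (row=7, col=2)
  Distance 8: (row=0, col=4), (row=1, col=5), (row=2, col=4), (row=5, col=3), (row=6, col=4), (row=7, col=3)  <- goal reached here
One shortest path (8 moves): (row=3, col=1) -> (row=3, col=0) -> (row=4, col=0) -> (row=5, col=0) -> (row=5, col=1) -> (row=6, col=1) -> (row=6, col=2) -> (row=6, col=3) -> (row=6, col=4)

Answer: Shortest path length: 8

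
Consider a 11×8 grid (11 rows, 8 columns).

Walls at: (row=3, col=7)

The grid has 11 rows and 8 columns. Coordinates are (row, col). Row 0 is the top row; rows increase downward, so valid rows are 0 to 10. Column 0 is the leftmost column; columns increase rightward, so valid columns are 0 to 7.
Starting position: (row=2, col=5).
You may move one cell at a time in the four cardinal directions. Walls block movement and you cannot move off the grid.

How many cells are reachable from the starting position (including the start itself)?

Answer: Reachable cells: 87

Derivation:
BFS flood-fill from (row=2, col=5):
  Distance 0: (row=2, col=5)
  Distance 1: (row=1, col=5), (row=2, col=4), (row=2, col=6), (row=3, col=5)
  Distance 2: (row=0, col=5), (row=1, col=4), (row=1, col=6), (row=2, col=3), (row=2, col=7), (row=3, col=4), (row=3, col=6), (row=4, col=5)
  Distance 3: (row=0, col=4), (row=0, col=6), (row=1, col=3), (row=1, col=7), (row=2, col=2), (row=3, col=3), (row=4, col=4), (row=4, col=6), (row=5, col=5)
  Distance 4: (row=0, col=3), (row=0, col=7), (row=1, col=2), (row=2, col=1), (row=3, col=2), (row=4, col=3), (row=4, col=7), (row=5, col=4), (row=5, col=6), (row=6, col=5)
  Distance 5: (row=0, col=2), (row=1, col=1), (row=2, col=0), (row=3, col=1), (row=4, col=2), (row=5, col=3), (row=5, col=7), (row=6, col=4), (row=6, col=6), (row=7, col=5)
  Distance 6: (row=0, col=1), (row=1, col=0), (row=3, col=0), (row=4, col=1), (row=5, col=2), (row=6, col=3), (row=6, col=7), (row=7, col=4), (row=7, col=6), (row=8, col=5)
  Distance 7: (row=0, col=0), (row=4, col=0), (row=5, col=1), (row=6, col=2), (row=7, col=3), (row=7, col=7), (row=8, col=4), (row=8, col=6), (row=9, col=5)
  Distance 8: (row=5, col=0), (row=6, col=1), (row=7, col=2), (row=8, col=3), (row=8, col=7), (row=9, col=4), (row=9, col=6), (row=10, col=5)
  Distance 9: (row=6, col=0), (row=7, col=1), (row=8, col=2), (row=9, col=3), (row=9, col=7), (row=10, col=4), (row=10, col=6)
  Distance 10: (row=7, col=0), (row=8, col=1), (row=9, col=2), (row=10, col=3), (row=10, col=7)
  Distance 11: (row=8, col=0), (row=9, col=1), (row=10, col=2)
  Distance 12: (row=9, col=0), (row=10, col=1)
  Distance 13: (row=10, col=0)
Total reachable: 87 (grid has 87 open cells total)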